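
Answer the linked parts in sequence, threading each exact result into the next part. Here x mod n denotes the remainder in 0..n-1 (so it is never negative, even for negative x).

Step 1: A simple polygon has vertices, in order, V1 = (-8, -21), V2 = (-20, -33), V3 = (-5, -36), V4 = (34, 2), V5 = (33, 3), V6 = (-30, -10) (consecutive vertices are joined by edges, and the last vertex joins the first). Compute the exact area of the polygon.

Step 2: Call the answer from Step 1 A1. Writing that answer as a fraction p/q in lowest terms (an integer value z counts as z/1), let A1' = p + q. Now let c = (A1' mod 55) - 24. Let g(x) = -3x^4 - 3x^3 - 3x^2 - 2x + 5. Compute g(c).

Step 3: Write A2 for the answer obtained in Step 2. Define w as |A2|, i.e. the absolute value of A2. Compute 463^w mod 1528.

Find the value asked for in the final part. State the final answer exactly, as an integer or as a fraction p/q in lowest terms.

Step 1: cross terms: (-8*-33 - -20*-21)=-156, (-20*-36 - -5*-33)=555, (-5*2 - 34*-36)=1214, (34*3 - 33*2)=36, (33*-10 - -30*3)=-240, (-30*-21 - -8*-10)=550; twice the area = |1959| = 1959; area = 1959/2; answer 1959/2
Step 2: A1 = 1959/2; threaded value p + q = 1961; c = 12; -3*(12)^4 - 3*(12)^3 - 3*(12)^2 - 2*(12)^1 + 5 = (-62208) + (-5184) + (-432) + (-24) + (5) = -67843; answer -67843
Step 3: A2 = -67843; w = 67843; squarings mod 1528: 463^1=463, 463^2=449, 463^4=1433, 463^8=1385, 463^16=585, 463^32=1481, 463^64=681, 463^128=777, 463^256=169, 463^512=1057, 463^1024=281, 463^2048=1033, 463^4096=545, 463^8192=593, 463^16384=209, 463^32768=897, 463^65536=881; 463^67843 = 463^1 * 463^2 * 463^256 * 463^2048 * 463^65536 = 607 (mod 1528); answer 607

607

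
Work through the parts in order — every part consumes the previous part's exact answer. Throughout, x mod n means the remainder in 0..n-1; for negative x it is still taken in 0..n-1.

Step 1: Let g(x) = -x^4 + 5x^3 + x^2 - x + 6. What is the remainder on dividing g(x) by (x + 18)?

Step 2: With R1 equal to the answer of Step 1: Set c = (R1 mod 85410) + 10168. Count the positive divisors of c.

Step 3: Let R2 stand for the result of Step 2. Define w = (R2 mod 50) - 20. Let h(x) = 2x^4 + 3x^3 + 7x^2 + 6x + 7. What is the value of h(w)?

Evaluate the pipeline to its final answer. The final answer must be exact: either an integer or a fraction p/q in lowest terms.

Step 1: remainder = value at the root: -1*(-18)^4 + 5*(-18)^3 + 1*(-18)^2 - 1*(-18)^1 + 6 = (-104976) + (-29160) + (324) + (18) + (6) = -133788; answer -133788
Step 2: R1 = -133788; c = 47200; 47200 = 2^5 * 5^2 * 59; number of divisors = (5+1) * (2+1) * (1+1) = 36; answer 36
Step 3: R2 = 36; w = 16; 2*(16)^4 + 3*(16)^3 + 7*(16)^2 + 6*(16)^1 + 7 = (131072) + (12288) + (1792) + (96) + (7) = 145255; answer 145255

145255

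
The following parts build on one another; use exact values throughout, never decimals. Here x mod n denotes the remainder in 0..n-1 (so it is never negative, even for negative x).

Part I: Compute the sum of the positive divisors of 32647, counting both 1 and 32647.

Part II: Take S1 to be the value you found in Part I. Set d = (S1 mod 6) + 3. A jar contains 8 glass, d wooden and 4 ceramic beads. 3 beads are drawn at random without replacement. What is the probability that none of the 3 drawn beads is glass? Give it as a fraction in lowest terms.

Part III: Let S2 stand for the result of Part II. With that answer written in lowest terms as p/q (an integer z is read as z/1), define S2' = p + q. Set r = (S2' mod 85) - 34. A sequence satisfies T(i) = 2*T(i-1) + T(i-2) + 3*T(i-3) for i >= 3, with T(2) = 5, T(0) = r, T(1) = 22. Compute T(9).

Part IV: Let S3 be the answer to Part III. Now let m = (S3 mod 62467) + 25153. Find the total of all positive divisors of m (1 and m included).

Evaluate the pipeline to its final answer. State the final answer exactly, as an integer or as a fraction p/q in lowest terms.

Part I: 32647 is prime, so its only divisors are 1 and 32647; sigma = 1 + 32647 = 32648; answer 32648
Part II: S1 = 32648; d = 5; total draws C(17,3) = 680; favorable C(9,3) = 84; P = 21/170; answer 21/170
Part III: S2 = 21/170; threaded value p + q = 191; r = -13; T(3) = 2*(5) + 1*(22) + 3*(-13) = -7; iterating: T(3)=-7, T(4)=57, T(5)=122, T(6)=280, T(7)=853, T(8)=2352, T(9)=6397; answer 6397
Part IV: S3 = 6397; m = 31550; 31550 = 2 * 5^2 * 631; sigma = (1 + 2) * (1 + 5 + 25) * (1 + 631) = 3 * 31 * 632 = 58776; answer 58776

58776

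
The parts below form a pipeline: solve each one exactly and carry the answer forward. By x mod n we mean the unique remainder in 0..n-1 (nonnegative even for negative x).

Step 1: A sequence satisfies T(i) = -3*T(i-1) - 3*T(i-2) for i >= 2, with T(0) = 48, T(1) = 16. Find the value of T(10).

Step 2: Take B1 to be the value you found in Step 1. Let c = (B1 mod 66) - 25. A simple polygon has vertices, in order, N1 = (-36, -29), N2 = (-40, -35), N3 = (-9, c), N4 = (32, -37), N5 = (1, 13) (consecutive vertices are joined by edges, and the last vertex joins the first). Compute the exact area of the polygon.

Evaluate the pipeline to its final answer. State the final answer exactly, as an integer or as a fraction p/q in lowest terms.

541

Step 1: T(2) = -3*(16) - 3*(48) = -192; iterating: T(2)=-192, T(3)=528, T(4)=-1008, T(5)=1440, T(6)=-1296, T(7)=-432, T(8)=5184, T(9)=-14256, T(10)=27216; answer 27216
Step 2: B1 = 27216; c = -1; cross terms: (-36*-35 - -40*-29)=100, (-40*-1 - -9*-35)=-275, (-9*-37 - 32*-1)=365, (32*13 - 1*-37)=453, (1*-29 - -36*13)=439; twice the area = |1082| = 1082; area = 541; answer 541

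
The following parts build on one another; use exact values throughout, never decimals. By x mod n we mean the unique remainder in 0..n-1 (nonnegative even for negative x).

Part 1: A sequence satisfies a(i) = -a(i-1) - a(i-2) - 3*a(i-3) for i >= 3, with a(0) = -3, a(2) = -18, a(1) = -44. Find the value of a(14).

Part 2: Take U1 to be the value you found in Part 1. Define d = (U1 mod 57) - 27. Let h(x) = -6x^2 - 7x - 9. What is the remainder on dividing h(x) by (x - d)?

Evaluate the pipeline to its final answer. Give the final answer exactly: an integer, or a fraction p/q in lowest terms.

Part 1: a(3) = -1*(-18) - 1*(-44) - 3*(-3) = 71; iterating: a(3)=71, a(4)=79, a(5)=-96, a(6)=-196, a(7)=55, a(8)=429, a(9)=104, a(10)=-698, a(11)=-693, a(12)=1079, a(13)=1708, a(14)=-708; answer -708
Part 2: U1 = -708; d = 6; remainder = value at the root: -6*(6)^2 - 7*(6)^1 - 9 = (-216) + (-42) + (-9) = -267; answer -267

-267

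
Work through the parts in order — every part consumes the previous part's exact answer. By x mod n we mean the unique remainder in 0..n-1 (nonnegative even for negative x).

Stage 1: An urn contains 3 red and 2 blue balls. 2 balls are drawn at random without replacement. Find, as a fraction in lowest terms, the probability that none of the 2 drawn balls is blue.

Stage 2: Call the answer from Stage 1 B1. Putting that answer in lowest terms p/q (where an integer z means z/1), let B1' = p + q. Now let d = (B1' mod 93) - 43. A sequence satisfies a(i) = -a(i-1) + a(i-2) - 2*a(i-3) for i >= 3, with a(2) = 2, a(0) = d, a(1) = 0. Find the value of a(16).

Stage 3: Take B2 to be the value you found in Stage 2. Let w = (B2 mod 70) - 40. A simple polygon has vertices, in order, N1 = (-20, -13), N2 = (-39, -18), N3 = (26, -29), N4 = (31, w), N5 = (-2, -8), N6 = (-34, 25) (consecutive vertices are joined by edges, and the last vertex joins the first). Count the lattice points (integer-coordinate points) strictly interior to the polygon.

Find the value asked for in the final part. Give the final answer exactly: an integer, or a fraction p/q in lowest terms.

Stage 1: total draws C(5,2) = 10; favorable C(3,2) = 3; P = 3/10; answer 3/10
Stage 2: B1 = 3/10; threaded value p + q = 13; d = -30; a(3) = -1*(2) + 1*(0) - 2*(-30) = 58; iterating: a(3)=58, a(4)=-56, a(5)=110, a(6)=-282, a(7)=504, a(8)=-1006, a(9)=2074, a(10)=-4088, a(11)=8174, a(12)=-16410, a(13)=32760, a(14)=-65518, a(15)=131098, a(16)=-262136; answer -262136
Stage 3: B2 = -262136; w = -26; cross terms: (-20*-18 - -39*-13)=-147, (-39*-29 - 26*-18)=1599, (26*-26 - 31*-29)=223, (31*-8 - -2*-26)=-300, (-2*25 - -34*-8)=-322, (-34*-13 - -20*25)=942; twice the area = |1995| = 1995; area = 1995/2; boundary points = 1 + 1 + 1 + 3 + 1 + 2 = 9; strictly interior points = area - boundary/2 + 1 = 994; answer 994

994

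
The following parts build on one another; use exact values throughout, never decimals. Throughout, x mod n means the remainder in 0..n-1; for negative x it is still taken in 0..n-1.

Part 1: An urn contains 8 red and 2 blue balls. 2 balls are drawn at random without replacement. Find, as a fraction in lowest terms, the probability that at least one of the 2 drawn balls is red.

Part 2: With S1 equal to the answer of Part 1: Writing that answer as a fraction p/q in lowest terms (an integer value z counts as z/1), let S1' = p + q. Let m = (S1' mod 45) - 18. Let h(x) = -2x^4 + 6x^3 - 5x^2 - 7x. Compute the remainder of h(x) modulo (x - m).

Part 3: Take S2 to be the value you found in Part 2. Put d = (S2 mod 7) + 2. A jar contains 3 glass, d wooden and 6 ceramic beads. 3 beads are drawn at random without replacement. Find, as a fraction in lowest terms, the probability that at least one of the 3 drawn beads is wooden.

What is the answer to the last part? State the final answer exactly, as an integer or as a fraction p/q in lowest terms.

Part 1: total draws C(10,2) = 45; complement C(2,2) = 1; favorable 45 - 1 = 44; P = 44/45; answer 44/45
Part 2: S1 = 44/45; threaded value p + q = 89; m = 26; remainder = value at the root: -2*(26)^4 + 6*(26)^3 - 5*(26)^2 - 7*(26)^1 = (-913952) + (105456) + (-3380) + (-182) = -812058; answer -812058
Part 3: S2 = -812058; d = 7; total draws C(16,3) = 560; complement C(9,3) = 84; favorable 560 - 84 = 476; P = 17/20; answer 17/20

17/20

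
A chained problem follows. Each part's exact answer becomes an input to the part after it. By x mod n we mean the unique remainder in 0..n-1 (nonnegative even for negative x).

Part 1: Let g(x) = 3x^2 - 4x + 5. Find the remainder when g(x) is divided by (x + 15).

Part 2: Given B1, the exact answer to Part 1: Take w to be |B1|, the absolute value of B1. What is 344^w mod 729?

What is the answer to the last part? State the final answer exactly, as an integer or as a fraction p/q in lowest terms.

211

Part 1: remainder = value at the root: 3*(-15)^2 - 4*(-15)^1 + 5 = (675) + (60) + (5) = 740; answer 740
Part 2: B1 = 740; w = 740; squarings mod 729: 344^1=344, 344^2=238, 344^4=511, 344^8=139, 344^16=367, 344^32=553, 344^64=358, 344^128=589, 344^256=646, 344^512=328; 344^740 = 344^4 * 344^32 * 344^64 * 344^128 * 344^512 = 211 (mod 729); answer 211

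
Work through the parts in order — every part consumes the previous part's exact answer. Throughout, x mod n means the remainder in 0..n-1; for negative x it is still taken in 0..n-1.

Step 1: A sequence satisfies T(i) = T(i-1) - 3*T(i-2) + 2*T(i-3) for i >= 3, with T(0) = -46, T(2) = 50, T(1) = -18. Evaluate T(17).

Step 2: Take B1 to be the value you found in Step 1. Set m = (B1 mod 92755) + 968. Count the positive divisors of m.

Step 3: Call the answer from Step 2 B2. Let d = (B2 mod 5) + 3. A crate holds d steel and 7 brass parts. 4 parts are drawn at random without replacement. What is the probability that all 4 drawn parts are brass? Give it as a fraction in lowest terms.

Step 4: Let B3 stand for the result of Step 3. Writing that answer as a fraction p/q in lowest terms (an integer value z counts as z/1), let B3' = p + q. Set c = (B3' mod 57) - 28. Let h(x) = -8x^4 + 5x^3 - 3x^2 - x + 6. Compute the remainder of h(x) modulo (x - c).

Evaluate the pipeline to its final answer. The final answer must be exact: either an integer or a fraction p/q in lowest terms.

-9396

Step 1: T(3) = 1*(50) - 3*(-18) + 2*(-46) = 12; iterating: T(3)=12, T(4)=-174, T(5)=-110, T(6)=436, T(7)=418, T(8)=-1110, T(9)=-1492, T(10)=2674, T(11)=4930, T(12)=-6076, T(13)=-15518, T(14)=12570, T(15)=46972, T(16)=-21774, T(17)=-137550; answer -137550
Step 2: B1 = -137550; m = 48928; 48928 = 2^5 * 11 * 139; number of divisors = (5+1) * (1+1) * (1+1) = 24; answer 24
Step 3: B2 = 24; d = 7; total draws C(14,4) = 1001; favorable C(7,4) = 35; P = 5/143; answer 5/143
Step 4: B3 = 5/143; threaded value p + q = 148; c = 6; remainder = value at the root: -8*(6)^4 + 5*(6)^3 - 3*(6)^2 - 1*(6)^1 + 6 = (-10368) + (1080) + (-108) + (-6) + (6) = -9396; answer -9396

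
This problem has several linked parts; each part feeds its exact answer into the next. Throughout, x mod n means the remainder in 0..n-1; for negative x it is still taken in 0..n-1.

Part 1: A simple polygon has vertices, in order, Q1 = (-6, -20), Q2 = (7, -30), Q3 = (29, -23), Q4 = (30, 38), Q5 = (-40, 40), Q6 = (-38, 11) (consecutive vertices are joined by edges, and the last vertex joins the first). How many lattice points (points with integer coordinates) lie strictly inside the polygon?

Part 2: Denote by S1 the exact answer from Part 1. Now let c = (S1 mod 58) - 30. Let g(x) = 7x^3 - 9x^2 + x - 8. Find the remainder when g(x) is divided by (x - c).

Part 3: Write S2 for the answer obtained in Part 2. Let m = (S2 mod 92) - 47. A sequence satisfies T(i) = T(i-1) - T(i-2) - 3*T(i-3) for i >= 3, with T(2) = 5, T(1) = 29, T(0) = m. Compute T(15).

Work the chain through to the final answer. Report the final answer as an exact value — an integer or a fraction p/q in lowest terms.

Part 1: cross terms: (-6*-30 - 7*-20)=320, (7*-23 - 29*-30)=709, (29*38 - 30*-23)=1792, (30*40 - -40*38)=2720, (-40*11 - -38*40)=1080, (-38*-20 - -6*11)=826; twice the area = |7447| = 7447; area = 7447/2; boundary points = 1 + 1 + 1 + 2 + 1 + 1 = 7; strictly interior points = area - boundary/2 + 1 = 3721; answer 3721
Part 2: S1 = 3721; c = -21; remainder = value at the root: 7*(-21)^3 - 9*(-21)^2 + 1*(-21)^1 - 8 = (-64827) + (-3969) + (-21) + (-8) = -68825; answer -68825
Part 3: S2 = -68825; m = 36; T(3) = 1*(5) - 1*(29) - 3*(36) = -132; iterating: T(3)=-132, T(4)=-224, T(5)=-107, T(6)=513, T(7)=1292, T(8)=1100, T(9)=-1731, T(10)=-6707, T(11)=-8276, T(12)=3624, T(13)=32021, T(14)=53225, T(15)=10332; answer 10332

10332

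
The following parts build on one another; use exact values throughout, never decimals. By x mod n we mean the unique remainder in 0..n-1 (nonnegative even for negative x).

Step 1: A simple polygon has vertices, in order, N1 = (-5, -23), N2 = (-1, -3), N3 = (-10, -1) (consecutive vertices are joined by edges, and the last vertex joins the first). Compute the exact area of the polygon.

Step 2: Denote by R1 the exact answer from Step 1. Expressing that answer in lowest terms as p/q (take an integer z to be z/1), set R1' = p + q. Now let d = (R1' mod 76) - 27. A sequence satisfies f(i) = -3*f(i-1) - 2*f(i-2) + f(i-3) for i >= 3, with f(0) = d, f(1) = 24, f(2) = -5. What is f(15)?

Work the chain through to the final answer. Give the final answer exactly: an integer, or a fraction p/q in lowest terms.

Step 1: cross terms: (-5*-3 - -1*-23)=-8, (-1*-1 - -10*-3)=-29, (-10*-23 - -5*-1)=225; twice the area = |188| = 188; area = 94; answer 94
Step 2: R1 = 94; threaded value p + q = 95; d = -8; f(3) = -3*(-5) - 2*(24) + 1*(-8) = -41; iterating: f(3)=-41, f(4)=157, f(5)=-394, f(6)=827, f(7)=-1536, f(8)=2560, f(9)=-3781, f(10)=4687, f(11)=-3939, f(12)=-1338, f(13)=16579, f(14)=-51000, f(15)=118504; answer 118504

118504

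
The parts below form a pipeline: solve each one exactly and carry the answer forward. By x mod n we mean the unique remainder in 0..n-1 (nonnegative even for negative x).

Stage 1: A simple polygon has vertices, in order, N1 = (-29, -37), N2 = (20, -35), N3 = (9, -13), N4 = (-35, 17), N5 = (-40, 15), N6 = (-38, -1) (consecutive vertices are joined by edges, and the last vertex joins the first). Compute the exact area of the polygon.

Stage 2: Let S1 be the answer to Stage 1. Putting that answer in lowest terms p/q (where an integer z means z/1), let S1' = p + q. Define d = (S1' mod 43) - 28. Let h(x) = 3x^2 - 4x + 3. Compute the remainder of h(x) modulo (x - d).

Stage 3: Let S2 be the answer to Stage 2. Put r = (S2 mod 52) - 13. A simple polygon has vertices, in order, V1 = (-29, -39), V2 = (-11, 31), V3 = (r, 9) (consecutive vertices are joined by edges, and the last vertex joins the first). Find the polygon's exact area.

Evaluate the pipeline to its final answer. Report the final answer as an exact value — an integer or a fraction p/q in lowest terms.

793

Stage 1: cross terms: (-29*-35 - 20*-37)=1755, (20*-13 - 9*-35)=55, (9*17 - -35*-13)=-302, (-35*15 - -40*17)=155, (-40*-1 - -38*15)=610, (-38*-37 - -29*-1)=1377; twice the area = |3650| = 3650; area = 1825; answer 1825
Stage 2: S1 = 1825; threaded value p + q = 1826; d = -8; remainder = value at the root: 3*(-8)^2 - 4*(-8)^1 + 3 = (192) + (32) + (3) = 227; answer 227
Stage 3: S2 = 227; r = 6; cross terms: (-29*31 - -11*-39)=-1328, (-11*9 - 6*31)=-285, (6*-39 - -29*9)=27; twice the area = |-1586| = 1586; area = 793; answer 793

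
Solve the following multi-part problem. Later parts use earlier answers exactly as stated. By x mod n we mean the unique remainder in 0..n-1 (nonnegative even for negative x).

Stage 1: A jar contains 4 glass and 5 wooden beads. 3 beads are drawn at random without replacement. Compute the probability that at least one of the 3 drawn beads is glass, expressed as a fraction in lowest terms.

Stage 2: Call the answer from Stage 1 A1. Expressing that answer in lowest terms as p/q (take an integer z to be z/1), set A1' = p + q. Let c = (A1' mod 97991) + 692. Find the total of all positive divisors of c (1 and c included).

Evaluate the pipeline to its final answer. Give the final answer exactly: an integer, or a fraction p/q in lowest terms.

1032

Stage 1: total draws C(9,3) = 84; complement C(5,3) = 10; favorable 84 - 10 = 74; P = 37/42; answer 37/42
Stage 2: A1 = 37/42; threaded value p + q = 79; c = 771; 771 = 3 * 257; sigma = (1 + 3) * (1 + 257) = 4 * 258 = 1032; answer 1032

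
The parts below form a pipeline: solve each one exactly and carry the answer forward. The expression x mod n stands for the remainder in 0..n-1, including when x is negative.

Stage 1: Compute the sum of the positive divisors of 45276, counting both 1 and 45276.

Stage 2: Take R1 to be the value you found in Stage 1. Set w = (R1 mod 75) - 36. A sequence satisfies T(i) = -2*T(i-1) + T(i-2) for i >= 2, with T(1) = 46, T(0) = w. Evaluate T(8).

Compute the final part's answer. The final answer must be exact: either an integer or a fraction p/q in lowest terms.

-24852

Stage 1: 45276 = 2^2 * 3 * 7^3 * 11; sigma = (1 + 2 + 4) * (1 + 3) * (1 + 7 + 49 + 343) * (1 + 11) = 7 * 4 * 400 * 12 = 134400; answer 134400
Stage 2: R1 = 134400; w = -36; T(2) = -2*(46) + 1*(-36) = -128; iterating: T(2)=-128, T(3)=302, T(4)=-732, T(5)=1766, T(6)=-4264, T(7)=10294, T(8)=-24852; answer -24852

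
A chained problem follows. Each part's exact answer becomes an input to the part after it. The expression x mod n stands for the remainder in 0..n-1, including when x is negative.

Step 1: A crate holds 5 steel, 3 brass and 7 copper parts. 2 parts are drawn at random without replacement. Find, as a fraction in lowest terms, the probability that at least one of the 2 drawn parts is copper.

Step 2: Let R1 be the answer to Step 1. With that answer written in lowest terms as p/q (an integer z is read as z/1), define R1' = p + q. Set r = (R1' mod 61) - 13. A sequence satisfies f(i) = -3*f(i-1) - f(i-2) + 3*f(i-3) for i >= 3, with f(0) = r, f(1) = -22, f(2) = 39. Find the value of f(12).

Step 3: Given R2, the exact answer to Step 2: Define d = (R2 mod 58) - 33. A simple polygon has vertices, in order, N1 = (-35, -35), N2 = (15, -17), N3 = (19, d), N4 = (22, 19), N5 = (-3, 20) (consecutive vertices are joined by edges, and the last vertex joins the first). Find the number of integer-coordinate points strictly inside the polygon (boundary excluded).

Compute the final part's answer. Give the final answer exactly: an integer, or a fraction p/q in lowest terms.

1565

Step 1: total draws C(15,2) = 105; complement C(8,2) = 28; favorable 105 - 28 = 77; P = 11/15; answer 11/15
Step 2: R1 = 11/15; threaded value p + q = 26; r = 13; f(3) = -3*(39) - 1*(-22) + 3*(13) = -56; iterating: f(3)=-56, f(4)=63, f(5)=-16, f(6)=-183, f(7)=754, f(8)=-2127, f(9)=5078, f(10)=-10845, f(11)=21076, f(12)=-37149; answer -37149
Step 3: R2 = -37149; d = -4; cross terms: (-35*-17 - 15*-35)=1120, (15*-4 - 19*-17)=263, (19*19 - 22*-4)=449, (22*20 - -3*19)=497, (-3*-35 - -35*20)=805; twice the area = |3134| = 3134; area = 1567; boundary points = 2 + 1 + 1 + 1 + 1 = 6; strictly interior points = area - boundary/2 + 1 = 1565; answer 1565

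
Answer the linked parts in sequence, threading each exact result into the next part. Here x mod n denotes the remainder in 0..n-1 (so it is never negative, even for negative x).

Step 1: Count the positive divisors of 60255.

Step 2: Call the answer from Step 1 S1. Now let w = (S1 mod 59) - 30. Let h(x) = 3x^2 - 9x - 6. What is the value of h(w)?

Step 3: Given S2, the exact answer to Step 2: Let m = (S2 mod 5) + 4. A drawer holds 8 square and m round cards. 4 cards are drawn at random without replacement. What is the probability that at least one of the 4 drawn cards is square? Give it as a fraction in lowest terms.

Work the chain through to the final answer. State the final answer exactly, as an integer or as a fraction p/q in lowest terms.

142/143

Step 1: 60255 = 3^2 * 5 * 13 * 103; number of divisors = (2+1) * (1+1) * (1+1) * (1+1) = 24; answer 24
Step 2: S1 = 24; w = -6; 3*(-6)^2 - 9*(-6)^1 - 6 = (108) + (54) + (-6) = 156; answer 156
Step 3: S2 = 156; m = 5; total draws C(13,4) = 715; complement C(5,4) = 5; favorable 715 - 5 = 710; P = 142/143; answer 142/143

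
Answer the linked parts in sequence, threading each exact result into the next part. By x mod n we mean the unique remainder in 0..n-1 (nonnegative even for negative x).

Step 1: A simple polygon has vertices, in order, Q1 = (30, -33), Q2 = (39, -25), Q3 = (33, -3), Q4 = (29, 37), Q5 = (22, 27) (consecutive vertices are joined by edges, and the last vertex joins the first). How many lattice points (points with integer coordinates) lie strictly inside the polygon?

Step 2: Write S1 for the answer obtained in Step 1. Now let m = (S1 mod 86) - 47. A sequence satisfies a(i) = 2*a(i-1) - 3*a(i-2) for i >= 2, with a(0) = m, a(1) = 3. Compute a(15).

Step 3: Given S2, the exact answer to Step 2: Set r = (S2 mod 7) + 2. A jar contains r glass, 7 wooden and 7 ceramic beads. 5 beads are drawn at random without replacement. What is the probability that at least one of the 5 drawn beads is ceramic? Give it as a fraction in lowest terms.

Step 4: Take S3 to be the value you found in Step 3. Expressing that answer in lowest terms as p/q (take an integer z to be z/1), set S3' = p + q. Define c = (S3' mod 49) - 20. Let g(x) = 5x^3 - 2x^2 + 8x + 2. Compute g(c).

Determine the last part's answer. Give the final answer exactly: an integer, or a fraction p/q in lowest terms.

Step 1: cross terms: (30*-25 - 39*-33)=537, (39*-3 - 33*-25)=708, (33*37 - 29*-3)=1308, (29*27 - 22*37)=-31, (22*-33 - 30*27)=-1536; twice the area = |986| = 986; area = 493; boundary points = 1 + 2 + 4 + 1 + 4 = 12; strictly interior points = area - boundary/2 + 1 = 488; answer 488
Step 2: S1 = 488; m = 11; a(2) = 2*(3) - 3*(11) = -27; iterating: a(2)=-27, a(3)=-63, a(4)=-45, a(5)=99, a(6)=333, a(7)=369, a(8)=-261, a(9)=-1629, a(10)=-2475, a(11)=-63, a(12)=7299, a(13)=14787, a(14)=7677, a(15)=-29007; answer -29007
Step 3: S2 = -29007; r = 3; total draws C(17,5) = 6188; complement C(10,5) = 252; favorable 6188 - 252 = 5936; P = 212/221; answer 212/221
Step 4: S3 = 212/221; threaded value p + q = 433; c = 21; 5*(21)^3 - 2*(21)^2 + 8*(21)^1 + 2 = (46305) + (-882) + (168) + (2) = 45593; answer 45593

45593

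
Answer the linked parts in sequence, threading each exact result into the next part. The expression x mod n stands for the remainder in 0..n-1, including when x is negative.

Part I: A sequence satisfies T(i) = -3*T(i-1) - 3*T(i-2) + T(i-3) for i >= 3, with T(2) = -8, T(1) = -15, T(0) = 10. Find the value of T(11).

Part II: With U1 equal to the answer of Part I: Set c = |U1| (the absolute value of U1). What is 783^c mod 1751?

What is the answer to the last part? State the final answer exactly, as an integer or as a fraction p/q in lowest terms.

154

Part I: T(3) = -3*(-8) - 3*(-15) + 1*(10) = 79; iterating: T(3)=79, T(4)=-228, T(5)=439, T(6)=-554, T(7)=117, T(8)=1750, T(9)=-6155, T(10)=13332, T(11)=-19781; answer -19781
Part II: U1 = -19781; c = 19781; squarings mod 1751: 783^1=783, 783^2=239, 783^4=1089, 783^8=494, 783^16=647, 783^32=120, 783^64=392, 783^128=1327, 783^256=1174, 783^512=239, 783^1024=1089, 783^2048=494, 783^4096=647, 783^8192=120, 783^16384=392; 783^19781 = 783^1 * 783^4 * 783^64 * 783^256 * 783^1024 * 783^2048 * 783^16384 = 154 (mod 1751); answer 154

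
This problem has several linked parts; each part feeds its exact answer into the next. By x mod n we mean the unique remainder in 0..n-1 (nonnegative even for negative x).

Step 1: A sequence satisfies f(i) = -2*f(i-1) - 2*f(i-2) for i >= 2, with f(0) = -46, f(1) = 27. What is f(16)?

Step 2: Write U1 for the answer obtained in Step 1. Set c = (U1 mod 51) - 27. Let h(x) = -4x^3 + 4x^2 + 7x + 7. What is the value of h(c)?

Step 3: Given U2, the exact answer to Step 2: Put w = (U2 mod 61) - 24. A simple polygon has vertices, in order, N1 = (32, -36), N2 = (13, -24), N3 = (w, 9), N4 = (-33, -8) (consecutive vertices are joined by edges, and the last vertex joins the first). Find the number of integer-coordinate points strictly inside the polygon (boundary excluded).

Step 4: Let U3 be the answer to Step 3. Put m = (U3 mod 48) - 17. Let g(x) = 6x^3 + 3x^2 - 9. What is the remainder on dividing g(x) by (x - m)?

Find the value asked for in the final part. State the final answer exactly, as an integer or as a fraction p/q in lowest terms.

Step 1: f(2) = -2*(27) - 2*(-46) = 38; iterating: f(2)=38, f(3)=-130, f(4)=184, f(5)=-108, f(6)=-152, f(7)=520, f(8)=-736, f(9)=432, f(10)=608, f(11)=-2080, f(12)=2944, f(13)=-1728, f(14)=-2432, f(15)=8320, f(16)=-11776; answer -11776
Step 2: U1 = -11776; c = -22; -4*(-22)^3 + 4*(-22)^2 + 7*(-22)^1 + 7 = (42592) + (1936) + (-154) + (7) = 44381; answer 44381
Step 3: U2 = 44381; w = 10; cross terms: (32*-24 - 13*-36)=-300, (13*9 - 10*-24)=357, (10*-8 - -33*9)=217, (-33*-36 - 32*-8)=1444; twice the area = |1718| = 1718; area = 859; boundary points = 1 + 3 + 1 + 1 = 6; strictly interior points = area - boundary/2 + 1 = 857; answer 857
Step 4: U3 = 857; m = 24; remainder = value at the root: 6*(24)^3 + 3*(24)^2 - 9 = (82944) + (1728) + (-9) = 84663; answer 84663

84663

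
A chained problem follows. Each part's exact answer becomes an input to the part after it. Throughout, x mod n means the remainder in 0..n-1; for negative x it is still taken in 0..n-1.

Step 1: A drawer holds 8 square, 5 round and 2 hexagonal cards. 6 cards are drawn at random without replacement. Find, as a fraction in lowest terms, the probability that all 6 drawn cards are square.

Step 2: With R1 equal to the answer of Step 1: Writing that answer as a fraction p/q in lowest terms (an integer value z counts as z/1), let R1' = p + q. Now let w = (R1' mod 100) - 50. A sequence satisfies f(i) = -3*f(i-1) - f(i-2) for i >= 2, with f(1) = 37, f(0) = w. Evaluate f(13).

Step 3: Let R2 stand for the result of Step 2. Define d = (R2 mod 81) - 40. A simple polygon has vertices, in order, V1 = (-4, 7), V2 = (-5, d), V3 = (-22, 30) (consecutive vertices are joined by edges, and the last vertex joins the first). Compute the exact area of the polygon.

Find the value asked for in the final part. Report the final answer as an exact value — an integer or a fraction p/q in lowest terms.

365/2

Step 1: total draws C(15,6) = 5005; favorable C(8,6) = 28; P = 4/715; answer 4/715
Step 2: R1 = 4/715; threaded value p + q = 719; w = -31; f(2) = -3*(37) - 1*(-31) = -80; iterating: f(2)=-80, f(3)=203, f(4)=-529, f(5)=1384, f(6)=-3623, f(7)=9485, f(8)=-24832, f(9)=65011, f(10)=-170201, f(11)=445592, f(12)=-1166575, f(13)=3054133; answer 3054133
Step 3: R2 = 3054133; d = -12; cross terms: (-4*-12 - -5*7)=83, (-5*30 - -22*-12)=-414, (-22*7 - -4*30)=-34; twice the area = |-365| = 365; area = 365/2; answer 365/2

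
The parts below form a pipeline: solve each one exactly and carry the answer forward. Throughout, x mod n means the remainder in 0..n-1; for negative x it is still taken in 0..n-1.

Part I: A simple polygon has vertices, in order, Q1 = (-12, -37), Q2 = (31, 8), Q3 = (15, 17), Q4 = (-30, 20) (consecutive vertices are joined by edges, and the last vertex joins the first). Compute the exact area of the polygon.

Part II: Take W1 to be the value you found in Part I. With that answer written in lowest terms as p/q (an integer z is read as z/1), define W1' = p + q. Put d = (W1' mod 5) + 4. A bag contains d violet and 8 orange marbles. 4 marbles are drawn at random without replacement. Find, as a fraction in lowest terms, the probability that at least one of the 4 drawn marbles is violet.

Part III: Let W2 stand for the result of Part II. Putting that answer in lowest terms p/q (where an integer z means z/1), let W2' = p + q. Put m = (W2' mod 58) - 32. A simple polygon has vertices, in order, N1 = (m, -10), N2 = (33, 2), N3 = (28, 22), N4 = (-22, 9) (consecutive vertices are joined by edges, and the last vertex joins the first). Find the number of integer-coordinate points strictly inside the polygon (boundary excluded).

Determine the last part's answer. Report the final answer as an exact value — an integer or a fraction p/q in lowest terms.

1043

Part I: cross terms: (-12*8 - 31*-37)=1051, (31*17 - 15*8)=407, (15*20 - -30*17)=810, (-30*-37 - -12*20)=1350; twice the area = |3618| = 3618; area = 1809; answer 1809
Part II: W1 = 1809; threaded value p + q = 1810; d = 4; total draws C(12,4) = 495; complement C(8,4) = 70; favorable 495 - 70 = 425; P = 85/99; answer 85/99
Part III: W2 = 85/99; threaded value p + q = 184; m = -22; cross terms: (-22*2 - 33*-10)=286, (33*22 - 28*2)=670, (28*9 - -22*22)=736, (-22*-10 - -22*9)=418; twice the area = |2110| = 2110; area = 1055; boundary points = 1 + 5 + 1 + 19 = 26; strictly interior points = area - boundary/2 + 1 = 1043; answer 1043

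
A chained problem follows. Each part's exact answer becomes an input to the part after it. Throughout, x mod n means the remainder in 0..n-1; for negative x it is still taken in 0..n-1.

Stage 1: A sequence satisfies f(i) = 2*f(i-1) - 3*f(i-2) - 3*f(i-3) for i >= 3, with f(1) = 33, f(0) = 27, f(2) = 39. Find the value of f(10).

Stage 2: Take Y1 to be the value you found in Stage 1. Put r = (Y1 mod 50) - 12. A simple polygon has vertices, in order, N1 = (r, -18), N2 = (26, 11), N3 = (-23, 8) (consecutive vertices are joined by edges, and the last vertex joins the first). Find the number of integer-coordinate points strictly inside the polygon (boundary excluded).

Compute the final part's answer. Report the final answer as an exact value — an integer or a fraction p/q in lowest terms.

Stage 1: f(3) = 2*(39) - 3*(33) - 3*(27) = -102; iterating: f(3)=-102, f(4)=-420, f(5)=-651, f(6)=264, f(7)=3741, f(8)=8643, f(9)=5271, f(10)=-26610; answer -26610
Stage 2: Y1 = -26610; r = 28; cross terms: (28*11 - 26*-18)=776, (26*8 - -23*11)=461, (-23*-18 - 28*8)=190; twice the area = |1427| = 1427; area = 1427/2; boundary points = 1 + 1 + 1 = 3; strictly interior points = area - boundary/2 + 1 = 713; answer 713

713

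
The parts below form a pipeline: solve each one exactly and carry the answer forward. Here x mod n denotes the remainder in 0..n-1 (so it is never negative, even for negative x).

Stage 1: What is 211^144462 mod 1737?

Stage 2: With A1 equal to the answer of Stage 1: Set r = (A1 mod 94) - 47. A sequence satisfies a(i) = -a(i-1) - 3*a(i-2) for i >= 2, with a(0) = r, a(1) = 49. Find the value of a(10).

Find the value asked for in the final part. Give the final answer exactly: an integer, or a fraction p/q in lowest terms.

Stage 1: squarings mod 1737: 211^1=211, 211^2=1096, 211^4=949, 211^8=835, 211^16=688, 211^32=880, 211^64=1435, 211^128=880, 211^256=1435, 211^512=880, 211^1024=1435, 211^2048=880, 211^4096=1435, 211^8192=880, 211^16384=1435, 211^32768=880, 211^65536=1435, 211^131072=880; 211^144462 = 211^2 * 211^4 * 211^8 * 211^64 * 211^1024 * 211^4096 * 211^8192 * 211^131072 = 64 (mod 1737); answer 64
Stage 2: A1 = 64; r = 17; a(2) = -1*(49) - 3*(17) = -100; iterating: a(2)=-100, a(3)=-47, a(4)=347, a(5)=-206, a(6)=-835, a(7)=1453, a(8)=1052, a(9)=-5411, a(10)=2255; answer 2255

2255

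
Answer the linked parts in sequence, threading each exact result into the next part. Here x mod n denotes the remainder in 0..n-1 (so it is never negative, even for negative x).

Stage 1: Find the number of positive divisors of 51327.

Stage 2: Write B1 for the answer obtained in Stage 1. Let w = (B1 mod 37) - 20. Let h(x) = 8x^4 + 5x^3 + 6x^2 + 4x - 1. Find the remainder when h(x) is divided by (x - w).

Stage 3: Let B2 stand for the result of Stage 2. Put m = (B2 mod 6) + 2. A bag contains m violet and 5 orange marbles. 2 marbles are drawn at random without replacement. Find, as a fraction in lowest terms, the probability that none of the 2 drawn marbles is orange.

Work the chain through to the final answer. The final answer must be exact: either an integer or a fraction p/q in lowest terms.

7/22

Stage 1: 51327 = 3^3 * 1901; number of divisors = (3+1) * (1+1) = 8; answer 8
Stage 2: B1 = 8; w = -12; remainder = value at the root: 8*(-12)^4 + 5*(-12)^3 + 6*(-12)^2 + 4*(-12)^1 - 1 = (165888) + (-8640) + (864) + (-48) + (-1) = 158063; answer 158063
Stage 3: B2 = 158063; m = 7; total draws C(12,2) = 66; favorable C(7,2) = 21; P = 7/22; answer 7/22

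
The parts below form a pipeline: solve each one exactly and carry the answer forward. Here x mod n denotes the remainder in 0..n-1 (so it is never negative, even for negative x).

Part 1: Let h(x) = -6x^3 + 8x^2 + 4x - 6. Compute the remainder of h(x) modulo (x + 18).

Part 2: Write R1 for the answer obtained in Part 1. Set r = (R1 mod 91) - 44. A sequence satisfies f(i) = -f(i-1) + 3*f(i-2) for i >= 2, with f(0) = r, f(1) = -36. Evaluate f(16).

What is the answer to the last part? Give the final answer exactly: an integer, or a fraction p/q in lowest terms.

Part 1: remainder = value at the root: -6*(-18)^3 + 8*(-18)^2 + 4*(-18)^1 - 6 = (34992) + (2592) + (-72) + (-6) = 37506; answer 37506
Part 2: R1 = 37506; r = -30; f(2) = -1*(-36) + 3*(-30) = -54; iterating: f(2)=-54, f(3)=-54, f(4)=-108, f(5)=-54, f(6)=-270, f(7)=108, f(8)=-918, f(9)=1242, f(10)=-3996, f(11)=7722, f(12)=-19710, f(13)=42876, f(14)=-102006, f(15)=230634, f(16)=-536652; answer -536652

-536652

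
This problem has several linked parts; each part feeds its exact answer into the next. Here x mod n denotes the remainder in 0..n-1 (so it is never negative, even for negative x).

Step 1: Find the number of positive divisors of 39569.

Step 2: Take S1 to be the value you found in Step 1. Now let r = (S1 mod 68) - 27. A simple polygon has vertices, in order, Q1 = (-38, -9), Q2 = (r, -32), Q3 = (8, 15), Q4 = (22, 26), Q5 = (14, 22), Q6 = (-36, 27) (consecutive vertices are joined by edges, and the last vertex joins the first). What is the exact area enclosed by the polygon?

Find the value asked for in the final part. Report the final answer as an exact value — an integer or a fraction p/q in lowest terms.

1695

Step 1: 39569 is prime, so its only divisors are 1 and 39569; count = 2; answer 2
Step 2: S1 = 2; r = -25; cross terms: (-38*-32 - -25*-9)=991, (-25*15 - 8*-32)=-119, (8*26 - 22*15)=-122, (22*22 - 14*26)=120, (14*27 - -36*22)=1170, (-36*-9 - -38*27)=1350; twice the area = |3390| = 3390; area = 1695; answer 1695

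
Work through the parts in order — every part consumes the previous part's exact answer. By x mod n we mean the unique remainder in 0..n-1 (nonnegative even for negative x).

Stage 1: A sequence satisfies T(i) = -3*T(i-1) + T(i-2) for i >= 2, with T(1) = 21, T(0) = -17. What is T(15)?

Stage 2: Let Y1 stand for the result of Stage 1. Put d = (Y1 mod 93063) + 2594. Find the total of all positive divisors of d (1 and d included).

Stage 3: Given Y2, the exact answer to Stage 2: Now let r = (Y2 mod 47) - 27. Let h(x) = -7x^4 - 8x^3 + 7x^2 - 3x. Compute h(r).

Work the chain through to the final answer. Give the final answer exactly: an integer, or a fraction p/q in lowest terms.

Stage 1: T(2) = -3*(21) + 1*(-17) = -80; iterating: T(2)=-80, T(3)=261, T(4)=-863, T(5)=2850, T(6)=-9413, T(7)=31089, T(8)=-102680, T(9)=339129, T(10)=-1120067, T(11)=3699330, T(12)=-12218057, T(13)=40353501, T(14)=-133278560, T(15)=440189181; answer 440189181
Stage 2: Y1 = 440189181; d = 3785; 3785 = 5 * 757; sigma = (1 + 5) * (1 + 757) = 6 * 758 = 4548; answer 4548
Stage 3: Y2 = 4548; r = 9; -7*(9)^4 - 8*(9)^3 + 7*(9)^2 - 3*(9)^1 = (-45927) + (-5832) + (567) + (-27) = -51219; answer -51219

-51219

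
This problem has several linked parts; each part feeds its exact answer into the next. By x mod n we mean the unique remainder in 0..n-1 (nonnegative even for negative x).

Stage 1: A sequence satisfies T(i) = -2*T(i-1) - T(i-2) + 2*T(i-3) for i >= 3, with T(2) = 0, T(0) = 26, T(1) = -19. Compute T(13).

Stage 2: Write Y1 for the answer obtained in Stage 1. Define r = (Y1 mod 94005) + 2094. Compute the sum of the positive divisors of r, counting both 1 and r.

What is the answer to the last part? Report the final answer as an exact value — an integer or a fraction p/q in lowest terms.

Stage 1: T(3) = -2*(0) - 1*(-19) + 2*(26) = 71; iterating: T(3)=71, T(4)=-180, T(5)=289, T(6)=-256, T(7)=-137, T(8)=1108, T(9)=-2591, T(10)=3800, T(11)=-2793, T(12)=-3396, T(13)=17185; answer 17185
Stage 2: Y1 = 17185; r = 19279; 19279 = 13 * 1483; sigma = (1 + 13) * (1 + 1483) = 14 * 1484 = 20776; answer 20776

20776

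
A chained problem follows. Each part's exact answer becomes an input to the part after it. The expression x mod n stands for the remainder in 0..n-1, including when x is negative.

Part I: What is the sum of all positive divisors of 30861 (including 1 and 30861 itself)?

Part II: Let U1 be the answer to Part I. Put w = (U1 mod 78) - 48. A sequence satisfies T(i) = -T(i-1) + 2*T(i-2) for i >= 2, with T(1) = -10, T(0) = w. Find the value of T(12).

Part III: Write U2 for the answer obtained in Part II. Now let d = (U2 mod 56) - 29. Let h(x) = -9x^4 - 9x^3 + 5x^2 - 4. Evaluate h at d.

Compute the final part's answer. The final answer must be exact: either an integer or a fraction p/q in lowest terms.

Part I: 30861 = 3^5 * 127; sigma = (1 + 3 + 9 + 27 + 81 + 243) * (1 + 127) = 364 * 128 = 46592; answer 46592
Part II: U1 = 46592; w = -22; T(2) = -1*(-10) + 2*(-22) = -34; iterating: T(2)=-34, T(3)=14, T(4)=-82, T(5)=110, T(6)=-274, T(7)=494, T(8)=-1042, T(9)=2030, T(10)=-4114, T(11)=8174, T(12)=-16402; answer -16402
Part III: U2 = -16402; d = -23; -9*(-23)^4 - 9*(-23)^3 + 5*(-23)^2 - 4 = (-2518569) + (109503) + (2645) + (-4) = -2406425; answer -2406425

-2406425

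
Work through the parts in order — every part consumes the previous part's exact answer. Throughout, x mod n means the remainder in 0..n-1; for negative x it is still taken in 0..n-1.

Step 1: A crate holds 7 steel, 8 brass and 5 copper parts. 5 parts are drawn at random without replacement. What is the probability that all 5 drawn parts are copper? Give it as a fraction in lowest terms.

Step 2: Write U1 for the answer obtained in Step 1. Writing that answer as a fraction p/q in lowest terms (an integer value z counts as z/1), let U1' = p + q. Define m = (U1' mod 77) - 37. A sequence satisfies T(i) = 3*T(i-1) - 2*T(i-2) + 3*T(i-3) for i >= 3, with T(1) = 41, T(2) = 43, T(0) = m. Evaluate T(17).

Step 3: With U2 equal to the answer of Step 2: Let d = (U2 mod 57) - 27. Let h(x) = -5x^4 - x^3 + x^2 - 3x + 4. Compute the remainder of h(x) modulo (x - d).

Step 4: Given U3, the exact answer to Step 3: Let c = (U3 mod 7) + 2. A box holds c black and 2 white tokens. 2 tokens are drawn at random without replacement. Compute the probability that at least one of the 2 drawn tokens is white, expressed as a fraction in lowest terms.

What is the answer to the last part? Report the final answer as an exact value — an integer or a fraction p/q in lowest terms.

13/28

Step 1: total draws C(20,5) = 15504; favorable C(5,5) = 1; P = 1/15504; answer 1/15504
Step 2: U1 = 1/15504; threaded value p + q = 15505; m = -9; T(3) = 3*(43) - 2*(41) + 3*(-9) = 20; iterating: T(3)=20, T(4)=97, T(5)=380, T(6)=1006, T(7)=2549, T(8)=6775, T(9)=18245, T(10)=48832, T(11)=130331, T(12)=348064, T(13)=930026, T(14)=2484943, T(15)=6638969, T(16)=17737099, T(17)=47388188; answer 47388188
Step 3: U2 = 47388188; d = 14; remainder = value at the root: -5*(14)^4 - 1*(14)^3 + 1*(14)^2 - 3*(14)^1 + 4 = (-192080) + (-2744) + (196) + (-42) + (4) = -194666; answer -194666
Step 4: U3 = -194666; c = 6; total draws C(8,2) = 28; complement C(6,2) = 15; favorable 28 - 15 = 13; P = 13/28; answer 13/28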